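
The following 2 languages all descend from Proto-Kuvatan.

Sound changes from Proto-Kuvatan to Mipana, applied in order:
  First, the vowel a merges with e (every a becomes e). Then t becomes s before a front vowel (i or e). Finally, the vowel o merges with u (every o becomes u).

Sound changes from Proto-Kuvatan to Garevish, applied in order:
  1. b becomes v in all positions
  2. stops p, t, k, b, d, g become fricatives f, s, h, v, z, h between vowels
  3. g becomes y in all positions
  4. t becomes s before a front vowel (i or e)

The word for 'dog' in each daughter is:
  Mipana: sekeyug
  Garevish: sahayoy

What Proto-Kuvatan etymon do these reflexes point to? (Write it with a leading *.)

Position 7: Mipana has g, Garevish has y. Mipana preserves g here (none of its changes turn any other segment into g), so the proto-segment is *g.
Position 6: Mipana has u, Garevish has o. Garevish preserves o here (none of its changes turn any other segment into o), so the proto-segment is *o.
Position 4: Mipana has e, Garevish has a. Garevish preserves a here (none of its changes turn any other segment into a), so the proto-segment is *a.
Verify the candidate proto-form against each daughter:
Mipana: *sakayog > sekeyog > sekeyug  (by vowel merger, vowel merger)
Garevish: start from *sakayog.
  rule 1: no change — sakayog
  rule 2 (intervocalic lenition): sakayog → sahayog
  rule 3 (unconditioned shift): sahayog → sahayoy
  rule 4: no change — sahayoy
  ⇒ Garevish sahayoy
Only *sakayog yields all of Mipana sekeyug, Garevish sahayoy.

*sakayog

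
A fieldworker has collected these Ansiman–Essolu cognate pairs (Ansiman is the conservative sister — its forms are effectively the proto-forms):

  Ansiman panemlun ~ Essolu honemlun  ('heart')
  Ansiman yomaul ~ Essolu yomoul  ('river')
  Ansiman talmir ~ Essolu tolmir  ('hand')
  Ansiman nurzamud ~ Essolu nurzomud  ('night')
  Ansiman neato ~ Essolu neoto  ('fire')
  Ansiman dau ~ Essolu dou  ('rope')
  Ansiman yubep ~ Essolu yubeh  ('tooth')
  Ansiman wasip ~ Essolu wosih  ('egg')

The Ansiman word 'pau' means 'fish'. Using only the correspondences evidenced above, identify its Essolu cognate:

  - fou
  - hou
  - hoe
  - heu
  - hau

hou

panemlun ~ honemlun — Ansiman p corresponds to Essolu h word-initially before a back vowel.
yomaul ~ yomoul, dau ~ dou — Ansiman a corresponds to Essolu o after a consonant, before a back vowel.
Applying these to Ansiman 'pau':
  pau → hau   (p→h word-initially before a back vowel)
  hau → hou   (a→o after a consonant, before a back vowel)
So the Essolu cognate is 'hou'.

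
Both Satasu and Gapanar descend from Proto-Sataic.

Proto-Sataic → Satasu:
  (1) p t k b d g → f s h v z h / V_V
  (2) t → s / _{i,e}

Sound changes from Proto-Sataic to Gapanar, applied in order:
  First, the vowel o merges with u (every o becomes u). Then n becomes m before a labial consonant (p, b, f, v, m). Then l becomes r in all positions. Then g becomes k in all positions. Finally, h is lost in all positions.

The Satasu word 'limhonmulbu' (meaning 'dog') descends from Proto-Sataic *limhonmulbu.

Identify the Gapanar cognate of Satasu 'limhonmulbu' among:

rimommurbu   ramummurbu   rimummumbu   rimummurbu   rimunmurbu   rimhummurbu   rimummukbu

Gapanar: *limhonmulbu
  limhonmulbu → limhunmulbu   [vowel merger]
  limhunmulbu → limhummulbu   [nasal place assimilation]
  limhummulbu → rimhummurbu   [unconditioned shift]
  rimhummurbu (rule 4 does not apply)
  rimhummurbu → rimummurbu   [h-loss]
  giving Gapanar rimummurbu.

rimummurbu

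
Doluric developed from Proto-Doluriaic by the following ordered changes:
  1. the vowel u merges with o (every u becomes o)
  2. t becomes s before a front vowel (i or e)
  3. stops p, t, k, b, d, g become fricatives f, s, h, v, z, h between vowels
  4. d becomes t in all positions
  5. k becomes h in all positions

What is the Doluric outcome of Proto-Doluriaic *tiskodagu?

Doluric: *tiskodagu > tiskodago > siskodago > siskozaho > sishozaho  (by vowel merger, palatalisation, intervocalic lenition, unconditioned shift)

sishozaho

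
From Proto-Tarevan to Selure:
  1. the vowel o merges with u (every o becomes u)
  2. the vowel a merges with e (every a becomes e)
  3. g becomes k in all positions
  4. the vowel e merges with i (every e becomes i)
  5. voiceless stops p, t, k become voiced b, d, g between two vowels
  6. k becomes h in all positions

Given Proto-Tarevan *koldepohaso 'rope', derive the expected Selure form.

huldibuhisu

Selure: *koldepohaso > kuldepuhasu > kuldepuhesu > kuldipuhisu > kuldibuhisu > huldibuhisu  (by vowel merger, vowel merger, vowel merger, intervocalic voicing, unconditioned shift)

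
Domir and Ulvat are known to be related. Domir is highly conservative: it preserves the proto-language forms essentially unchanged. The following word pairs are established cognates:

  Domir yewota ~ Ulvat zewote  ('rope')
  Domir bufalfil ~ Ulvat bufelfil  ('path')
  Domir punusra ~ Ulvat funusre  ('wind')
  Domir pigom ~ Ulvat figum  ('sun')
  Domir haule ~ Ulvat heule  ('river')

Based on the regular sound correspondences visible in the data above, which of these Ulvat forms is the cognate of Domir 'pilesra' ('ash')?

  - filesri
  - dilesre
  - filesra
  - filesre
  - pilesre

pigom ~ figum — Domir p corresponds to Ulvat f word-initially before a front vowel.
yewota ~ zewote, punusra ~ funusre — Domir a corresponds to Ulvat e word-finally.
Applying these to Domir 'pilesra':
  pilesra → filesra   (p→f word-initially before a front vowel)
  filesra → filesre   (a→e word-finally)
So the Ulvat cognate is 'filesre'.

filesre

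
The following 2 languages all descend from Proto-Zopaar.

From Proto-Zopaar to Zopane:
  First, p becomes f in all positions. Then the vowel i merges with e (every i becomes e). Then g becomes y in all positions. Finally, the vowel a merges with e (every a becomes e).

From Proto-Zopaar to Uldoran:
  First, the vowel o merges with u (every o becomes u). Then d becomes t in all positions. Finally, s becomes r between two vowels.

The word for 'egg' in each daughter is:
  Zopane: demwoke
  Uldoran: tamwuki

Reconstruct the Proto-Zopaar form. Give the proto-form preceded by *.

*damwoki

Position 5: Zopane has o, Uldoran has u. Zopane preserves o here (none of its changes turn any other segment into o), so the proto-segment is *o.
Position 2: Zopane has e, Uldoran has a. Uldoran preserves a here (none of its changes turn any other segment into a), so the proto-segment is *a.
Position 1: Zopane has d, Uldoran has t. Zopane preserves d here (none of its changes turn any other segment into d), so the proto-segment is *d.
This points to *damwoki. Verify forward in each daughter:
Zopane: start from *damwoki.
  rule 1: no change — damwoki
  rule 2 (vowel merger): damwoki → damwoke
  rule 3: no change — damwoke
  rule 4 (vowel merger): damwoke → demwoke
  ⇒ Zopane demwoke
Uldoran: start from *damwoki.
  rule 1 (vowel merger): damwoki → damwuki
  rule 2 (unconditioned shift): damwuki → tamwuki
  rule 3: no change — tamwuki
  ⇒ Uldoran tamwuki
*damwoki is the unique common source.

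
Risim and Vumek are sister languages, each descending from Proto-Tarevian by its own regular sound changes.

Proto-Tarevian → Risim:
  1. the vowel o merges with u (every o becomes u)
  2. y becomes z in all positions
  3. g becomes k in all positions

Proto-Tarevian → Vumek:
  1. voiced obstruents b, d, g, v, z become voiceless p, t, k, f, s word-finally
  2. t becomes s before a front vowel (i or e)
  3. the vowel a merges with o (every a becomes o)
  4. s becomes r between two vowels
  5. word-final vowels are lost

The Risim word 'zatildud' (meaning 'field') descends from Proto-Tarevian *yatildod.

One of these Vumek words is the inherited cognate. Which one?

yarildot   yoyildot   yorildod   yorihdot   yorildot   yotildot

yorildot

Vumek: *yatildod
  yatildod → yatildot   [final devoicing]
  yatildot → yasildot   [palatalisation]
  yasildot → yosildot   [vowel merger]
  yosildot → yorildot   [rhotacism]
  yorildot (rule 5 does not apply)
  giving Vumek yorildot.
Among the options, 'yorildot' alone shows every Vumek change applied in order.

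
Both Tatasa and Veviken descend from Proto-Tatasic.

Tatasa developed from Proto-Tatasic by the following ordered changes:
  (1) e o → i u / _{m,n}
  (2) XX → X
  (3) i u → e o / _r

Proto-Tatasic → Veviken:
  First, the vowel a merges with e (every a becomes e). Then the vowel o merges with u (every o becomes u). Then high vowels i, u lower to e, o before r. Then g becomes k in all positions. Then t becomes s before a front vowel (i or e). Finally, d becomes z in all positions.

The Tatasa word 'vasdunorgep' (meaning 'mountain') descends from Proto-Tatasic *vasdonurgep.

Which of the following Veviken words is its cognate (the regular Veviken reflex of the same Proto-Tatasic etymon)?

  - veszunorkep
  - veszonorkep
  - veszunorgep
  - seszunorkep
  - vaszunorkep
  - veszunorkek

Veviken: *vasdonurgep > vesdonurgep > vesdunurgep > vesdunorgep > vesdunorkep > veszunorkep  (by vowel merger, vowel merger, pre-rhotic lowering, unconditioned shift, unconditioned shift)
Only 'veszunorkep' matches the regular Veviken development of *vasdonurgep.

veszunorkep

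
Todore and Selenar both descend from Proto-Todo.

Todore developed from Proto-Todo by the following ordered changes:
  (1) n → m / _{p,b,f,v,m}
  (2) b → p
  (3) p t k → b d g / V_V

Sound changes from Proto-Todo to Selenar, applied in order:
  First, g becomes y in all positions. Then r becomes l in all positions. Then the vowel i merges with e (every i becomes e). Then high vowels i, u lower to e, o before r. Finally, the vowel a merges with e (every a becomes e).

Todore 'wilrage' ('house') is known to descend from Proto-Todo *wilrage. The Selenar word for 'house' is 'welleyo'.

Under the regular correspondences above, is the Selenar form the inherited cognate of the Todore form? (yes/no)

Derive the expected Selenar reflex of *wilrage:
Selenar: *wilrage > wilraye > willaye > wellaye > welleye  (by unconditioned shift, unconditioned shift, vowel merger, vowel merger)
The regular Selenar reflex would be 'welleye', but the attested form is 'welleyo'. The correspondence is irregular, so they are not cognates (the Selenar form has a different source).

no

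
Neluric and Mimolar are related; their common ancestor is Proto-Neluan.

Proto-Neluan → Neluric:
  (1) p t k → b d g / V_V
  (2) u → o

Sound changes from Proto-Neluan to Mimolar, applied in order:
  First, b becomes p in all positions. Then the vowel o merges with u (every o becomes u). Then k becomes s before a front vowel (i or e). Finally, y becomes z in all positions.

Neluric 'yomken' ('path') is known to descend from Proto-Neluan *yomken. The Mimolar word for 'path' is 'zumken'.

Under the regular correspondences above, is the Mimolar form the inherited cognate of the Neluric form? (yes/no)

no

Derive the expected Mimolar reflex of *yomken:
Mimolar: *yomken > yumken > yumsen > zumsen  (by vowel merger, palatalisation, unconditioned shift)
The regular Mimolar reflex would be 'zumsen', but the attested form is 'zumken'. The correspondence is irregular, so they are not cognates (the Mimolar form has a different source).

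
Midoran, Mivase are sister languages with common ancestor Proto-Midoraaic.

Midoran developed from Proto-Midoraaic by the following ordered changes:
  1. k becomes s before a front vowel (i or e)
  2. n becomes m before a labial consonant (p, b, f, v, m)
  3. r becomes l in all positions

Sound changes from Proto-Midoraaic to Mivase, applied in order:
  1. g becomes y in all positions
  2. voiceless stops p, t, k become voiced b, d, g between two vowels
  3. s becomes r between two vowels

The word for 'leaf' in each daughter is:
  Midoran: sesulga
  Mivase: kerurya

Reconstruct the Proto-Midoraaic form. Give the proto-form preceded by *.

Position 3: Midoran has s, Mivase has r. Taking the neighbouring segments as reconstructed: Midoran s can only go back to *s; Mivase r could go back to *s or *r — the one source consistent with every daughter is *s.
Position 5: Midoran has l, Mivase has r. Taking the neighbouring segments as reconstructed: Midoran l could go back to *l or *r; Mivase r can only go back to *r — the one source consistent with every daughter is *r.
Position 1: Midoran has s, Mivase has k. Mivase preserves k here (none of its changes turn any other segment into k), so the proto-segment is *k.
Continuing position by position gives *kesurga; check it forward:
Midoran: start from *kesurga.
  rule 1 (palatalisation): kesurga → sesurga
  rule 2: no change — sesurga
  rule 3 (unconditioned shift): sesurga → sesulga
  ⇒ Midoran sesulga
Mivase: *kesurga
  kesurga → kesurya   [unconditioned shift]
  kesurya (rule 2 does not apply)
  kesurya → kerurya   [rhotacism]
  giving Mivase kerurya.
No other proto-form is consistent with every reflex, so the reconstruction is *kesurga.

*kesurga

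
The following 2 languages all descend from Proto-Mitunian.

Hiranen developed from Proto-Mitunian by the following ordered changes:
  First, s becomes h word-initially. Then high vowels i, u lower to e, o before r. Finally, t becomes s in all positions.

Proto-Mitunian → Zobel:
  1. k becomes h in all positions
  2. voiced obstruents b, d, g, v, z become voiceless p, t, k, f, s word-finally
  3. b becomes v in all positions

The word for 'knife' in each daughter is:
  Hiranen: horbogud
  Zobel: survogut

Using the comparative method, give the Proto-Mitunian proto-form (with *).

Position 4: Hiranen has b, Zobel has v. Hiranen preserves b here (none of its changes turn any other segment into b), so the proto-segment is *b.
Position 2: Hiranen has o, Zobel has u. Zobel preserves u here (none of its changes turn any other segment into u), so the proto-segment is *u.
Position 8: Hiranen has d, Zobel has t. Hiranen preserves d here (none of its changes turn any other segment into d), so the proto-segment is *d.
Continuing position by position gives *surbogud; check it forward:
Hiranen: start from *surbogud.
  rule 1 (debuccalisation): surbogud → hurbogud
  rule 2 (pre-rhotic lowering): hurbogud → horbogud
  rule 3: no change — horbogud
  ⇒ Hiranen horbogud
Zobel: *surbogud > surbogut > survogut  (by final devoicing, unconditioned shift)
*surbogud is the unique common source.

*surbogud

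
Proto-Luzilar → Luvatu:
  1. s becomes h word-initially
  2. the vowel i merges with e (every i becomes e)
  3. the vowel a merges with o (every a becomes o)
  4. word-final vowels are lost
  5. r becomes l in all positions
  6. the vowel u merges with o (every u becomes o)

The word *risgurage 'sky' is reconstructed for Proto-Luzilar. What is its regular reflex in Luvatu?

Luvatu: *risgurage > resgurage > resguroge > resgurog > lesgulog > lesgolog  (by vowel merger, vowel merger, apocope, unconditioned shift, vowel merger)

lesgolog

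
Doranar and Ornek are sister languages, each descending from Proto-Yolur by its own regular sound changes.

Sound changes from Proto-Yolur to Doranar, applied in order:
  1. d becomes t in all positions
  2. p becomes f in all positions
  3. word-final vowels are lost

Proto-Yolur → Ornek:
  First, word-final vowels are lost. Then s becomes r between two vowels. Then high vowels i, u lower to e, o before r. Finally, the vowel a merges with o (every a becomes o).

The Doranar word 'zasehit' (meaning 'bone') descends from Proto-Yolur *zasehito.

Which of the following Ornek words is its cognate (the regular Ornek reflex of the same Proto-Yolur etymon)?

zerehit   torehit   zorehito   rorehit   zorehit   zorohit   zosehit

zorehit

Ornek: start from *zasehito.
  rule 1 (apocope): zasehito → zasehit
  rule 2 (rhotacism): zasehit → zarehit
  rule 3: no change — zarehit
  rule 4 (vowel merger): zarehit → zorehit
  ⇒ Ornek zorehit
Only 'zorehit' matches the regular Ornek development of *zasehito.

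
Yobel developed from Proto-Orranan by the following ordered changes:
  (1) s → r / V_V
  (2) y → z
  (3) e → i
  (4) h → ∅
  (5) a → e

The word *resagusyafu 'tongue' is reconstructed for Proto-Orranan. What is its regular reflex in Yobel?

Yobel: *resagusyafu > reragusyafu > reraguszafu > riraguszafu > rireguszefu  (by rhotacism, unconditioned shift, vowel merger, vowel merger)

rireguszefu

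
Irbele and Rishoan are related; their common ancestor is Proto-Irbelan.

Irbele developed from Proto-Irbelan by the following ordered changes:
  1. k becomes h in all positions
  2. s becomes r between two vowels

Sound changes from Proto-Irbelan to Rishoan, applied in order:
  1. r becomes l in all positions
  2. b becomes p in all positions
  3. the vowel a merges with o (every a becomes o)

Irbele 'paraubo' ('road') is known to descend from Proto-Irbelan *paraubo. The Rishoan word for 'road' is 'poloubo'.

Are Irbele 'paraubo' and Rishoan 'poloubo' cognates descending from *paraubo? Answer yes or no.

Derive the expected Rishoan reflex of *paraubo:
Rishoan: *paraubo
  paraubo → palaubo   [unconditioned shift]
  palaubo → palaupo   [unconditioned shift]
  palaupo → poloupo   [vowel merger]
  giving Rishoan poloupo.
The regular Rishoan reflex would be 'poloupo', but the attested form is 'poloubo'. The correspondence is irregular, so they are not cognates (the Rishoan form has a different source).

no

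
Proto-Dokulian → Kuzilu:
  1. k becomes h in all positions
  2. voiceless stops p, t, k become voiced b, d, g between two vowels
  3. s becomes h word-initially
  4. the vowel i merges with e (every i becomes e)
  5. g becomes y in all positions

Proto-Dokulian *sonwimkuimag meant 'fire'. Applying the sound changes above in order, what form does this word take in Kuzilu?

honwemhuemay

Kuzilu: start from *sonwimkuimag.
  rule 1 (unconditioned shift): sonwimkuimag → sonwimhuimag
  rule 2: no change — sonwimhuimag
  rule 3 (debuccalisation): sonwimhuimag → honwimhuimag
  rule 4 (vowel merger): honwimhuimag → honwemhuemag
  rule 5 (unconditioned shift): honwemhuemag → honwemhuemay
  ⇒ Kuzilu honwemhuemay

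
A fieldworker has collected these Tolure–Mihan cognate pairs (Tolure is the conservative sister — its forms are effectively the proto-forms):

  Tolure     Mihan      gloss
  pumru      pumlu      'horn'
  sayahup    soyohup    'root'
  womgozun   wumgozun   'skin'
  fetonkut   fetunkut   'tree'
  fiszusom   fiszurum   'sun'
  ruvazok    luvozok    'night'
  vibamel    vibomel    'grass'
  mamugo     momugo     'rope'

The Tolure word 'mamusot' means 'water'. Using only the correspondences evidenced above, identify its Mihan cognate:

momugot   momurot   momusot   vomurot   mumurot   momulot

vibamel ~ vibomel, mamugo ~ momugo — Tolure a corresponds to Mihan o after a consonant, before a nasal.
fiszusom ~ fiszurum — Tolure s corresponds to Mihan r between vowels (before a back vowel).
Applying these to Tolure 'mamusot':
  mamusot → momusot   (a→o after a consonant, before a nasal)
  momusot → momurot   (s→r between vowels (before a back vowel))
So the Mihan cognate is 'momurot'.

momurot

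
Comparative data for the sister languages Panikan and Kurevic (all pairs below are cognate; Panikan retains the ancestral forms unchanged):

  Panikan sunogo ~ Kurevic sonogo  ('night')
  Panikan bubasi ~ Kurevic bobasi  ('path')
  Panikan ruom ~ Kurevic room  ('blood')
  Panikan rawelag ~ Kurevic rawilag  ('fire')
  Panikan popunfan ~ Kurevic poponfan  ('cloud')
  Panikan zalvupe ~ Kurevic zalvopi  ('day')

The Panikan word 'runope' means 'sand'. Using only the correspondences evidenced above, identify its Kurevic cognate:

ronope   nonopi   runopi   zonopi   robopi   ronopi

sunogo ~ sonogo, popunfan ~ poponfan — Panikan u corresponds to Kurevic o after a consonant, before a nasal.
zalvupe ~ zalvopi — Panikan e corresponds to Kurevic i word-finally.
Applying these to Panikan 'runope':
  runope → ronope   (u→o after a consonant, before a nasal)
  ronope → ronopi   (e→i word-finally)
So the Kurevic cognate is 'ronopi'.

ronopi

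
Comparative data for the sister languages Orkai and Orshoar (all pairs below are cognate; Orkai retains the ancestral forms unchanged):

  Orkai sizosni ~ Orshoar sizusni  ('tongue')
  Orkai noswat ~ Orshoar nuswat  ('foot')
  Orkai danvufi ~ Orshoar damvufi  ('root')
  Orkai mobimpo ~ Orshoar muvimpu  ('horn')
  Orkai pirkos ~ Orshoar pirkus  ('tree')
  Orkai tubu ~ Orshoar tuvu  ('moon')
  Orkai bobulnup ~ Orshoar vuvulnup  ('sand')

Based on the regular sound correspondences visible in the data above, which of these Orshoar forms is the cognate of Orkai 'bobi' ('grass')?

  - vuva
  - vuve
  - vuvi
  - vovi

bobulnup ~ vuvulnup — Orkai b corresponds to Orshoar v word-initially before a back vowel.
mobimpo ~ muvimpu, bobulnup ~ vuvulnup — Orkai o corresponds to Orshoar u after a consonant, before a labial obstruent.
mobimpo ~ muvimpu — Orkai b corresponds to Orshoar v between vowels (before a front vowel).
Applying these to Orkai 'bobi':
  bobi → vobi   (b→v word-initially before a back vowel)
  vobi → vubi   (o→u after a consonant, before a labial obstruent)
  vubi → vuvi   (b→v between vowels (before a front vowel))
So the Orshoar cognate is 'vuvi'.

vuvi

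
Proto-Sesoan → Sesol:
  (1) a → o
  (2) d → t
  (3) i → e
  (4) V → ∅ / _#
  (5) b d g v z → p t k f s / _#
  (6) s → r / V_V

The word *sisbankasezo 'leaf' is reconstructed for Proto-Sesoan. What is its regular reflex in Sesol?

Sesol: *sisbankasezo
  sisbankasezo → sisbonkosezo   [vowel merger]
  sisbonkosezo (rule 2 does not apply)
  sisbonkosezo → sesbonkosezo   [vowel merger]
  sesbonkosezo → sesbonkosez   [apocope]
  sesbonkosez → sesbonkoses   [final devoicing]
  sesbonkoses → sesbonkores   [rhotacism]
  giving Sesol sesbonkores.

sesbonkores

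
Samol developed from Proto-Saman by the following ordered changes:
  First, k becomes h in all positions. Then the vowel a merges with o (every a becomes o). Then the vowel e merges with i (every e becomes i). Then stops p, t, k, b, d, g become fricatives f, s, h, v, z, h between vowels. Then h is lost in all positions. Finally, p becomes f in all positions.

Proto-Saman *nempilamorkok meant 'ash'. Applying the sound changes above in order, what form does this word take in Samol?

Samol: start from *nempilamorkok.
  rule 1 (unconditioned shift): nempilamorkok → nempilamorhoh
  rule 2 (vowel merger): nempilamorhoh → nempilomorhoh
  rule 3 (vowel merger): nempilomorhoh → nimpilomorhoh
  rule 4: no change — nimpilomorhoh
  rule 5 (h-loss): nimpilomorhoh → nimpilomoro
  rule 6 (unconditioned shift): nimpilomoro → nimfilomoro
  ⇒ Samol nimfilomoro

nimfilomoro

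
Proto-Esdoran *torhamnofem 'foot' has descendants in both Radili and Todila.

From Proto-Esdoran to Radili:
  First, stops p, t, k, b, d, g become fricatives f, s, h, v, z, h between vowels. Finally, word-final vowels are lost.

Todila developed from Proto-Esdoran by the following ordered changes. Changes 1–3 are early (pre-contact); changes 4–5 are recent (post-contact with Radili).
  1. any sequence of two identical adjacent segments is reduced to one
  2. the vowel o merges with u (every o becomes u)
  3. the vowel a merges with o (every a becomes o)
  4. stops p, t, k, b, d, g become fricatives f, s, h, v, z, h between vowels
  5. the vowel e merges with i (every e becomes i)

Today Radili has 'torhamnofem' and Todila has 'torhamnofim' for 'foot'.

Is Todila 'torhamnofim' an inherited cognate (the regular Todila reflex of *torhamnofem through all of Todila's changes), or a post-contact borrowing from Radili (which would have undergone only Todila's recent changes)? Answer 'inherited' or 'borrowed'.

borrowed

If inherited, *torhamnofem would pass through all of Todila's changes:
Todila: start from *torhamnofem.
  rule 1: no change — torhamnofem
  rule 2 (vowel merger): torhamnofem → turhamnufem
  rule 3 (vowel merger): turhamnufem → turhomnufem
  rule 4: no change — turhomnufem
  rule 5 (vowel merger): turhomnufem → turhomnufim
  ⇒ Todila turhomnufim
If borrowed from Radili 'torhamnofem' after the early changes, it would undergo only the recent ones:
  rule 4 (intervocalic lenition): no change (torhamnofem)
  rule 5 (vowel merger): torhamnofem → torhamnofim
  ⇒ as a loan: torhamnofim
Todila 'torhamnofim' matches the loan outcome 'torhamnofim', not the inherited 'turhomnufim' — it skipped the early Todila changes, so it was borrowed from Radili.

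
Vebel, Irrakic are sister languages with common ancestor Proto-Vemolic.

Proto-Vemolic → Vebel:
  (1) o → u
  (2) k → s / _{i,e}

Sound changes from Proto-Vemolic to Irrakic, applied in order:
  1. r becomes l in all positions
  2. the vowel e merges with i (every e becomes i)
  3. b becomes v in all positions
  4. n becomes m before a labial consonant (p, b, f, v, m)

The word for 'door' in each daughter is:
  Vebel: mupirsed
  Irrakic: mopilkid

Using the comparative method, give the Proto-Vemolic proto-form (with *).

*mopirked

Position 2: Vebel has u, Irrakic has o. Irrakic preserves o here (none of its changes turn any other segment into o), so the proto-segment is *o.
Position 6: Vebel has s, Irrakic has k. Irrakic preserves k here (none of its changes turn any other segment into k), so the proto-segment is *k.
Position 7: Vebel has e, Irrakic has i. Vebel preserves e here (none of its changes turn any other segment into e), so the proto-segment is *e.
Verify the candidate proto-form against each daughter:
Vebel: *mopirked > mupirked > mupirsed  (by vowel merger, palatalisation)
Irrakic: *mopirked
  mopirked → mopilked   [unconditioned shift]
  mopilked → mopilkid   [vowel merger]
  mopilkid (rule 3 does not apply)
  mopilkid (rule 4 does not apply)
  giving Irrakic mopilkid.
Only *mopirked yields all of Vebel mupirsed, Irrakic mopilkid.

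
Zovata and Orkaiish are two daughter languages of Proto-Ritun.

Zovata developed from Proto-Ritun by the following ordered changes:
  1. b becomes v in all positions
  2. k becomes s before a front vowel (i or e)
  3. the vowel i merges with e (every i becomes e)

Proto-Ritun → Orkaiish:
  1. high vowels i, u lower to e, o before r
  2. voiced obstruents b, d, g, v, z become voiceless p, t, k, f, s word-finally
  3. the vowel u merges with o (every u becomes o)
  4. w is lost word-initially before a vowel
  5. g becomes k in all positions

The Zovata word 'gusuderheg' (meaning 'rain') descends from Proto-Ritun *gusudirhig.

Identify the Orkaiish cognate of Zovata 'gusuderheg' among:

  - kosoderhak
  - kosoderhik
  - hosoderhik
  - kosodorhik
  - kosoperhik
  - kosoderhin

kosoderhik

Orkaiish: *gusudirhig
  gusudirhig → gusuderhig   [pre-rhotic lowering]
  gusuderhig → gusuderhik   [final devoicing]
  gusuderhik → gosoderhik   [vowel merger]
  gosoderhik (rule 4 does not apply)
  gosoderhik → kosoderhik   [unconditioned shift]
  giving Orkaiish kosoderhik.
The other candidates each miss or misapply at least one Orkaiish change.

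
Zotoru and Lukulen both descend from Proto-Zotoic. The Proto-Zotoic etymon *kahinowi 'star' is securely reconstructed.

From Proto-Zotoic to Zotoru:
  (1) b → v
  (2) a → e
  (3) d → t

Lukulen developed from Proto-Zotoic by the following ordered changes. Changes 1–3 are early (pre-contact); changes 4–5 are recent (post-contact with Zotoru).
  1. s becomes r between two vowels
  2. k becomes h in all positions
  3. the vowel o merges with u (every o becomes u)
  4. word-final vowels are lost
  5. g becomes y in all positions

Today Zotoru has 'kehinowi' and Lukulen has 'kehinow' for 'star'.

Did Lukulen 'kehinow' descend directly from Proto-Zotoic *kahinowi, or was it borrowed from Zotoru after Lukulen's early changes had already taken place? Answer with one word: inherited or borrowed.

If inherited, *kahinowi would pass through all of Lukulen's changes:
Lukulen: start from *kahinowi.
  rule 1: no change — kahinowi
  rule 2 (unconditioned shift): kahinowi → hahinowi
  rule 3 (vowel merger): hahinowi → hahinuwi
  rule 4 (apocope): hahinuwi → hahinuw
  rule 5: no change — hahinuw
  ⇒ Lukulen hahinuw
If borrowed from Zotoru 'kehinowi' after the early changes, it would undergo only the recent ones:
  rule 4 (apocope): kehinowi → kehinow
  rule 5 (unconditioned shift): no change (kehinow)
  ⇒ as a loan: kehinow
Lukulen 'kehinow' matches the loan outcome 'kehinow', not the inherited 'hahinuw' — it skipped the early Lukulen changes, so it was borrowed from Zotoru.

borrowed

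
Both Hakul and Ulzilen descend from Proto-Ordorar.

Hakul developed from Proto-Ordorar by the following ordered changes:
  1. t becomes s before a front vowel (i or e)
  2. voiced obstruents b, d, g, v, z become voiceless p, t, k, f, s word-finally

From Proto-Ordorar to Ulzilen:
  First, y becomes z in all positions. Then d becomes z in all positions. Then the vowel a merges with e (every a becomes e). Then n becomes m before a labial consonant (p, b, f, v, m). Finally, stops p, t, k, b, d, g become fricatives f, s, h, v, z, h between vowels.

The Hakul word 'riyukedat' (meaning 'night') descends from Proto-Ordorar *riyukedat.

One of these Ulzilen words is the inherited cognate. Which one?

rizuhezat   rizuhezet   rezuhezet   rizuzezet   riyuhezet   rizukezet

Ulzilen: start from *riyukedat.
  rule 1 (unconditioned shift): riyukedat → rizukedat
  rule 2 (unconditioned shift): rizukedat → rizukezat
  rule 3 (vowel merger): rizukezat → rizukezet
  rule 4: no change — rizukezet
  rule 5 (intervocalic lenition): rizukezet → rizuhezet
  ⇒ Ulzilen rizuhezet
Only 'rizuhezet' matches the regular Ulzilen development of *riyukedat.

rizuhezet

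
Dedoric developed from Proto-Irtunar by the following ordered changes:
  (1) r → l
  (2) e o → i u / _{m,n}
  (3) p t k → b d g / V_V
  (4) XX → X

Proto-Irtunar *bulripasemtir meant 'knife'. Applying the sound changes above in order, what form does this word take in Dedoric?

bulibasimtil

Dedoric: *bulripasemtir > bullipasemtil > bullipasimtil > bullibasimtil > bulibasimtil  (by unconditioned shift, pre-nasal raising, intervocalic voicing, degemination)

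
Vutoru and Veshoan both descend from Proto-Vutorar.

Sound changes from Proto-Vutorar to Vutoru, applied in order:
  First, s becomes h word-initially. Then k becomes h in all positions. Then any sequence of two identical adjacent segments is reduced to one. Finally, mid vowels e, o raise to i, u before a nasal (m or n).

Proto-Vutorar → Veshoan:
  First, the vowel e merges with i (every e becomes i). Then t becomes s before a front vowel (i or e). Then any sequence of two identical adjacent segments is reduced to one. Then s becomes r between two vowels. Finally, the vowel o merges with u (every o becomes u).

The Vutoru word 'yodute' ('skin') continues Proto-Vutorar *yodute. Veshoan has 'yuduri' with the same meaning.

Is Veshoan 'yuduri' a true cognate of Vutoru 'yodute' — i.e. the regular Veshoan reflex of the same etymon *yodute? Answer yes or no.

yes

Derive the expected Veshoan reflex of *yodute:
Veshoan: *yodute
  yodute → yoduti   [vowel merger]
  yoduti → yodusi   [palatalisation]
  yodusi (rule 3 does not apply)
  yodusi → yoduri   [rhotacism]
  yoduri → yuduri   [vowel merger]
  giving Veshoan yuduri.
Veshoan 'yuduri' matches the regular reflex exactly, so the pair is cognate.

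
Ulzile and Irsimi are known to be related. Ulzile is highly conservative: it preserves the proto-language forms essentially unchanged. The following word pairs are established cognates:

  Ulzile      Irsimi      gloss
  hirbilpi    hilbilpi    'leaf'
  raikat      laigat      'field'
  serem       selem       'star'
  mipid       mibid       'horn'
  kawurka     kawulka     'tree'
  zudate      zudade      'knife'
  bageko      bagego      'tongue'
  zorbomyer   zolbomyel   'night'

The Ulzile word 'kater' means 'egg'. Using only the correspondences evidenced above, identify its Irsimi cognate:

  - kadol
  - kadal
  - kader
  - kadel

kadel

zudate ~ zudade — Ulzile t corresponds to Irsimi d between vowels (before a front vowel).
zorbomyer ~ zolbomyel — Ulzile r corresponds to Irsimi l word-finally.
Applying these to Ulzile 'kater':
  kater → kader   (t→d between vowels (before a front vowel))
  kader → kadel   (r→l word-finally)
So the Irsimi cognate is 'kadel'.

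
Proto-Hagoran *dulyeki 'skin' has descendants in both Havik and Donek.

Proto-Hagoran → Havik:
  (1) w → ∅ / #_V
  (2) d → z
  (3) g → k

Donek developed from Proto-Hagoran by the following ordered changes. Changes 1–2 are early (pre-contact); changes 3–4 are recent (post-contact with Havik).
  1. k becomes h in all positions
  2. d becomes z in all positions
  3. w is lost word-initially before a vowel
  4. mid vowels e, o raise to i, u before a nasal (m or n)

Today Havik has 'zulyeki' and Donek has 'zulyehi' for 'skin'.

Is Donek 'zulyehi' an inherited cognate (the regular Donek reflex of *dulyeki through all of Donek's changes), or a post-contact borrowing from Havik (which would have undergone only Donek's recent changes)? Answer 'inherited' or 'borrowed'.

inherited

If inherited, *dulyeki would pass through all of Donek's changes:
Donek: start from *dulyeki.
  rule 1 (unconditioned shift): dulyeki → dulyehi
  rule 2 (unconditioned shift): dulyehi → zulyehi
  rule 3: no change — zulyehi
  rule 4: no change — zulyehi
  ⇒ Donek zulyehi
If borrowed from Havik 'zulyeki' after the early changes, it would undergo only the recent ones:
  rule 3 (glide loss): no change (zulyeki)
  rule 4 (pre-nasal raising): no change (zulyeki)
  ⇒ as a loan: zulyeki
Donek 'zulyehi' matches the inherited outcome exactly, so it is an inherited cognate, not a loan.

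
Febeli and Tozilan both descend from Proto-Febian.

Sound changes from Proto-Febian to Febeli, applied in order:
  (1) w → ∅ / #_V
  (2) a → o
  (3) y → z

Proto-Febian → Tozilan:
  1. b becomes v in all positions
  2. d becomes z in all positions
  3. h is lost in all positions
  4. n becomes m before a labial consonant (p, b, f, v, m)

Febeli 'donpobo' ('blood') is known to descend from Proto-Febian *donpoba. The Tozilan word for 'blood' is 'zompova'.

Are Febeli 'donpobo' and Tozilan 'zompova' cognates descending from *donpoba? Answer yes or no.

yes

Derive the expected Tozilan reflex of *donpoba:
Tozilan: *donpoba
  donpoba → donpova   [unconditioned shift]
  donpova → zonpova   [unconditioned shift]
  zonpova (rule 3 does not apply)
  zonpova → zompova   [nasal place assimilation]
  giving Tozilan zompova.
Tozilan 'zompova' matches the regular reflex exactly, so the pair is cognate.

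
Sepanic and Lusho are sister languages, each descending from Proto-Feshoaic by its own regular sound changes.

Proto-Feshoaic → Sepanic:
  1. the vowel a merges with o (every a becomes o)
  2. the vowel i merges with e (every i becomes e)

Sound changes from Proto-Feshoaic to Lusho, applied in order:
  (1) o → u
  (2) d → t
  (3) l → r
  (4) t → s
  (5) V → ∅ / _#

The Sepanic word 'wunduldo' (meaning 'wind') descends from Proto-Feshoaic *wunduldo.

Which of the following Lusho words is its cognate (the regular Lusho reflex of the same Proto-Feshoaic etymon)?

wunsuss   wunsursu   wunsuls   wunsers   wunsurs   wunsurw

wunsurs

Lusho: start from *wunduldo.
  rule 1 (vowel merger): wunduldo → wunduldu
  rule 2 (unconditioned shift): wunduldu → wuntultu
  rule 3 (unconditioned shift): wuntultu → wunturtu
  rule 4 (unconditioned shift): wunturtu → wunsursu
  rule 5 (apocope): wunsursu → wunsurs
  ⇒ Lusho wunsurs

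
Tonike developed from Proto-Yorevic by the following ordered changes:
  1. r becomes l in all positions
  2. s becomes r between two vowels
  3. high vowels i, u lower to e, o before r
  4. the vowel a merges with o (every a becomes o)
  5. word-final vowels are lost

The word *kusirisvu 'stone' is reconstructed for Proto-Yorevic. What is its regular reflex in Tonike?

Tonike: start from *kusirisvu.
  rule 1 (unconditioned shift): kusirisvu → kusilisvu
  rule 2 (rhotacism): kusilisvu → kurilisvu
  rule 3 (pre-rhotic lowering): kurilisvu → korilisvu
  rule 4: no change — korilisvu
  rule 5 (apocope): korilisvu → korilisv
  ⇒ Tonike korilisv

korilisv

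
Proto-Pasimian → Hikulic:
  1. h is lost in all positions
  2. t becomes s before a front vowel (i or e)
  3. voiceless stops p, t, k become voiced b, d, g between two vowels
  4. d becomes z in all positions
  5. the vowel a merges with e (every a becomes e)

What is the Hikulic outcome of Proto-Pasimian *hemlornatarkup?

Hikulic: *hemlornatarkup
  hemlornatarkup → emlornatarkup   [h-loss]
  emlornatarkup (rule 2 does not apply)
  emlornatarkup → emlornadarkup   [intervocalic voicing]
  emlornadarkup → emlornazarkup   [unconditioned shift]
  emlornazarkup → emlornezerkup   [vowel merger]
  giving Hikulic emlornezerkup.

emlornezerkup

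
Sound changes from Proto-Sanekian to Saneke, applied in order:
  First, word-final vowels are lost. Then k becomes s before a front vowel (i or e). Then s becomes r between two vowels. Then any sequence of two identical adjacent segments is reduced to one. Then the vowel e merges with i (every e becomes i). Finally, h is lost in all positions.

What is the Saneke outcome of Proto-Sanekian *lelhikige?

Saneke: start from *lelhikige.
  rule 1 (apocope): lelhikige → lelhikig
  rule 2 (palatalisation): lelhikig → lelhisig
  rule 3 (rhotacism): lelhisig → lelhirig
  rule 4: no change — lelhirig
  rule 5 (vowel merger): lelhirig → lilhirig
  rule 6 (h-loss): lilhirig → lilirig
  ⇒ Saneke lilirig

lilirig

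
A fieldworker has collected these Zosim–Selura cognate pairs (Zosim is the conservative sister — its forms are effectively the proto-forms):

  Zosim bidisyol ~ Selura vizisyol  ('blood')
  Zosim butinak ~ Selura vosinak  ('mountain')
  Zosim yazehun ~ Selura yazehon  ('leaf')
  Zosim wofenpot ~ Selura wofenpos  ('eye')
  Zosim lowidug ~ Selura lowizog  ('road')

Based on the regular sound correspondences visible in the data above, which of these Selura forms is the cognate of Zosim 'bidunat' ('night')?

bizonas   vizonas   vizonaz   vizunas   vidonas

vizonas

bidisyol ~ vizisyol — Zosim b corresponds to Selura v word-initially before a front vowel.
lowidug ~ lowizog — Zosim d corresponds to Selura z between vowels (before a back vowel).
yazehun ~ yazehon — Zosim u corresponds to Selura o after a consonant, before a nasal.
wofenpot ~ wofenpos — Zosim t corresponds to Selura s word-finally.
Applying these to Zosim 'bidunat':
  bidunat → vidunat   (b→v word-initially before a front vowel)
  vidunat → vizunat   (d→z between vowels (before a back vowel))
  vizunat → vizonat   (u→o after a consonant, before a nasal)
  vizonat → vizonas   (t→s word-finally)
So the Selura cognate is 'vizonas'.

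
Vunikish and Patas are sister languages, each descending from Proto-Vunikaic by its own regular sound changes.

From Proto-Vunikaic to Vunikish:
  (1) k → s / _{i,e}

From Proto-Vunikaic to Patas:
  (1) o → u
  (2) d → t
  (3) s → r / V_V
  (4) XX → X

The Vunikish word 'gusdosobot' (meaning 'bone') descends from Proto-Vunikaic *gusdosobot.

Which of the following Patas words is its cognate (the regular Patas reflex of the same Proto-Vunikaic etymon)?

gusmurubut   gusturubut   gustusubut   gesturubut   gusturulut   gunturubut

gusturubut

Patas: *gusdosobot
  gusdosobot → gusdusubut   [vowel merger]
  gusdusubut → gustusubut   [unconditioned shift]
  gustusubut → gusturubut   [rhotacism]
  gusturubut (rule 4 does not apply)
  giving Patas gusturubut.
Among the options, 'gusturubut' alone shows every Patas change applied in order.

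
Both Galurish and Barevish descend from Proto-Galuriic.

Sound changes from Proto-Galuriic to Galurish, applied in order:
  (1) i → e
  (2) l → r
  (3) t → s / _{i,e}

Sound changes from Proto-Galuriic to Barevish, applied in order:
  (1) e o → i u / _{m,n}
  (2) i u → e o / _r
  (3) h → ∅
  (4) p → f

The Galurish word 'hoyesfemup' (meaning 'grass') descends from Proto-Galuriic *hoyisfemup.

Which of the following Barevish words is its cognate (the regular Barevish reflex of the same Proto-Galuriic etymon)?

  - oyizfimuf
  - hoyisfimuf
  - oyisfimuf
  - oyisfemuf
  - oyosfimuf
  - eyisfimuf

Barevish: *hoyisfemup > hoyisfimup > oyisfimup > oyisfimuf  (by pre-nasal raising, h-loss, unconditioned shift)

oyisfimuf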